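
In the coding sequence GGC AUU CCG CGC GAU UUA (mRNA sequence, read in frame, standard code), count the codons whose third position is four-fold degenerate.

Codon 1 GGC (Gly): third position 4-fold.
Codon 2 AUU (Ile): third position 3-fold.
Codon 3 CCG (Pro): third position 4-fold.
Codon 4 CGC (Arg): third position 4-fold.
Codon 5 GAU (Asp): third position 2-fold.
Codon 6 UUA (Leu): third position 2-fold.
Four-fold degenerate third positions: 3.

3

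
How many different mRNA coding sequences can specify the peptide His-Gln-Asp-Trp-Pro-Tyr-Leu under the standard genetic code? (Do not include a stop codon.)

His: 2 codons.
Gln: 2 codons.
Asp: 2 codons.
Trp: 1 codon.
Pro: 4 codons.
Tyr: 2 codons.
Leu: 6 codons.
2 × 2 × 2 × 1 × 4 × 2 × 6 = 384.

384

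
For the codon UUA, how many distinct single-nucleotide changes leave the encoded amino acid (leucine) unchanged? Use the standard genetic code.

2

Position 1: CUA → 1 synonymous.
Position 2: none → 0 synonymous.
Position 3: UUG → 1 synonymous.
Total: 1 + 0 + 1 = 2.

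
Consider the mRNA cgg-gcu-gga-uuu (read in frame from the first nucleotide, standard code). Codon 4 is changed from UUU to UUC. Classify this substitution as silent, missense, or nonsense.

silent

Position 12 falls in codon 4: UUU → Phe.
After the substitution the codon is UUC → Phe.
Both encode Phe, so the change is synonymous.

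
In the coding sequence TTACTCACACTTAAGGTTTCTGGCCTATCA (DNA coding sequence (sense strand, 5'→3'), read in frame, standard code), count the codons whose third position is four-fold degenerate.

Codon 1 TTA (Leu): third position 2-fold.
Codon 2 CTC (Leu): third position 4-fold.
Codon 3 ACA (Thr): third position 4-fold.
Codon 4 CTT (Leu): third position 4-fold.
Codon 5 AAG (Lys): third position 2-fold.
Codon 6 GTT (Val): third position 4-fold.
Codon 7 TCT (Ser): third position 4-fold.
Codon 8 GGC (Gly): third position 4-fold.
Codon 9 CTA (Leu): third position 4-fold.
Codon 10 TCA (Ser): third position 4-fold.
Four-fold degenerate third positions: 8.

8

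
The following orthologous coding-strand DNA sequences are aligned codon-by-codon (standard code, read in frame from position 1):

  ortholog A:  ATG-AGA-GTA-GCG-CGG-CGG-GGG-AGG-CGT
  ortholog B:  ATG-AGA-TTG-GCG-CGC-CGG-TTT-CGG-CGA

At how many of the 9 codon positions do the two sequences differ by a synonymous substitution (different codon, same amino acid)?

3

Codon 1: ATG Met / ATG Met — identical.
Codon 2: AGA Arg / AGA Arg — identical.
Codon 3: GTA Val / TTG Leu — nonsynonymous.
Codon 4: GCG Ala / GCG Ala — identical.
Codon 5: CGG Arg / CGC Arg — synonymous.
Codon 6: CGG Arg / CGG Arg — identical.
Codon 7: GGG Gly / TTT Phe — nonsynonymous.
Codon 8: AGG Arg / CGG Arg — synonymous.
Codon 9: CGT Arg / CGA Arg — synonymous.
Synonymous differences: 3.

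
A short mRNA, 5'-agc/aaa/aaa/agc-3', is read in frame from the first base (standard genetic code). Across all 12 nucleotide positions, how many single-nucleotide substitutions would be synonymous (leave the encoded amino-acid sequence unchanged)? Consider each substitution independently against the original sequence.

Codon 1 (AGC, Ser): 1 synonymous substitution.
Codon 2 (AAA, Lys): 1 synonymous substitution.
Codon 3 (AAA, Lys): 1 synonymous substitution.
Codon 4 (AGC, Ser): 1 synonymous substitution.
Total: 1 + 1 + 1 + 1 = 4.

4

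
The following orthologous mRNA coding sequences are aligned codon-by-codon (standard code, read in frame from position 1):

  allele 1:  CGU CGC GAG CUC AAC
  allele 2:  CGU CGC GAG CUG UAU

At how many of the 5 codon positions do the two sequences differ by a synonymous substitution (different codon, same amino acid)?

1

Codon 1: CGU Arg / CGU Arg — identical.
Codon 2: CGC Arg / CGC Arg — identical.
Codon 3: GAG Glu / GAG Glu — identical.
Codon 4: CUC Leu / CUG Leu — synonymous.
Codon 5: AAC Asn / UAU Tyr — nonsynonymous.
Synonymous differences: 1.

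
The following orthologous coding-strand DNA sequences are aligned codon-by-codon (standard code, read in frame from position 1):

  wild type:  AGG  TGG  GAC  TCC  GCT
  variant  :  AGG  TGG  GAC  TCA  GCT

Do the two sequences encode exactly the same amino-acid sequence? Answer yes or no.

Codon 1: AGG Arg / AGG Arg — identical.
Codon 2: TGG Trp / TGG Trp — identical.
Codon 3: GAC Asp / GAC Asp — identical.
Codon 4: TCC Ser / TCA Ser — synonymous.
Codon 5: GCT Ala / GCT Ala — identical.
Nonsynonymous differences: 0 → same protein.

yes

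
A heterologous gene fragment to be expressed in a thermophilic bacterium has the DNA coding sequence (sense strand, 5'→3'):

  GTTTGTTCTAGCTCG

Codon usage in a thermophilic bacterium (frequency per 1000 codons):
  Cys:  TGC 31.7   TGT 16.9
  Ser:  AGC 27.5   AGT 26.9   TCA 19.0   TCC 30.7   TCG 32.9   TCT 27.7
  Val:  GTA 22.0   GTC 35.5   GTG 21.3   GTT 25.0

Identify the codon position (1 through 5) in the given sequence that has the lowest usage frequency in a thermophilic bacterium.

2

Codon 1 GTT (Val): 25.0 per 1000.
Codon 2 TGT (Cys): 16.9 per 1000.
Codon 3 TCT (Ser): 27.7 per 1000.
Codon 4 AGC (Ser): 27.5 per 1000.
Codon 5 TCG (Ser): 32.9 per 1000.
Lowest frequency is 16.9 at codon 2.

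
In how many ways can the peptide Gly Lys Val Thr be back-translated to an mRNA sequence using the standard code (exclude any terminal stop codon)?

Gly: 4 codons.
Lys: 2 codons.
Val: 4 codons.
Thr: 4 codons.
4 × 2 × 4 × 4 = 128.

128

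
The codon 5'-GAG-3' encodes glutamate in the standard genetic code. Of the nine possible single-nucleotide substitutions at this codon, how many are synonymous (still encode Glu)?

Position 1: none → 0 synonymous.
Position 2: none → 0 synonymous.
Position 3: GAA → 1 synonymous.
Total: 0 + 0 + 1 = 1.

1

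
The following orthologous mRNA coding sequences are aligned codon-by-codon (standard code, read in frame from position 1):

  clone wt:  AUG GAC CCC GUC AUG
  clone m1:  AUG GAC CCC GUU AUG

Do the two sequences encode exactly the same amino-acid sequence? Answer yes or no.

yes

Codon 1: AUG Met / AUG Met — identical.
Codon 2: GAC Asp / GAC Asp — identical.
Codon 3: CCC Pro / CCC Pro — identical.
Codon 4: GUC Val / GUU Val — synonymous.
Codon 5: AUG Met / AUG Met — identical.
Nonsynonymous differences: 0 → same protein.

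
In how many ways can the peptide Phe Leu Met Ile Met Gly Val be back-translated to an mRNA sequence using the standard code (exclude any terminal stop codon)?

576

Phe: 2 codons.
Leu: 6 codons.
Met: 1 codon.
Ile: 3 codons.
Met: 1 codon.
Gly: 4 codons.
Val: 4 codons.
2 × 6 × 1 × 3 × 1 × 4 × 4 = 576.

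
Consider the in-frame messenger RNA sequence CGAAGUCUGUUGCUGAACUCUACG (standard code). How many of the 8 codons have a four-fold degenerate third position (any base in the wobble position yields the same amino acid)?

Codon 1 CGA (Arg): third position 4-fold.
Codon 2 AGU (Ser): third position 2-fold.
Codon 3 CUG (Leu): third position 4-fold.
Codon 4 UUG (Leu): third position 2-fold.
Codon 5 CUG (Leu): third position 4-fold.
Codon 6 AAC (Asn): third position 2-fold.
Codon 7 UCU (Ser): third position 4-fold.
Codon 8 ACG (Thr): third position 4-fold.
Four-fold degenerate third positions: 5.

5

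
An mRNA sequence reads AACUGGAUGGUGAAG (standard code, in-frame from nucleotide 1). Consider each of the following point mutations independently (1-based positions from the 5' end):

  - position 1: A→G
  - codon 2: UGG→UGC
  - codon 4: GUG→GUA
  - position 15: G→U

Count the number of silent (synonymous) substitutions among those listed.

1

Codon 1: AAC (Asn) → GAC (Asp) — missense.
Codon 2: UGG (Trp) → UGC (Cys) — missense.
Codon 4: GUG (Val) → GUA (Val) — synonymous.
Codon 5: AAG (Lys) → AAU (Asn) — missense.
Synonymous: 1 of 4.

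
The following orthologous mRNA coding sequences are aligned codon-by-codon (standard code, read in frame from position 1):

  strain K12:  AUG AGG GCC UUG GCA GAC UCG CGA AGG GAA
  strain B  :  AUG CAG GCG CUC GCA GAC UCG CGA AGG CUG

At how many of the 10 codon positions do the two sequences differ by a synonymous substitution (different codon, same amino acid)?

2

Codon 1: AUG Met / AUG Met — identical.
Codon 2: AGG Arg / CAG Gln — nonsynonymous.
Codon 3: GCC Ala / GCG Ala — synonymous.
Codon 4: UUG Leu / CUC Leu — synonymous.
Codon 5: GCA Ala / GCA Ala — identical.
Codon 6: GAC Asp / GAC Asp — identical.
Codon 7: UCG Ser / UCG Ser — identical.
Codon 8: CGA Arg / CGA Arg — identical.
Codon 9: AGG Arg / AGG Arg — identical.
Codon 10: GAA Glu / CUG Leu — nonsynonymous.
Synonymous differences: 2.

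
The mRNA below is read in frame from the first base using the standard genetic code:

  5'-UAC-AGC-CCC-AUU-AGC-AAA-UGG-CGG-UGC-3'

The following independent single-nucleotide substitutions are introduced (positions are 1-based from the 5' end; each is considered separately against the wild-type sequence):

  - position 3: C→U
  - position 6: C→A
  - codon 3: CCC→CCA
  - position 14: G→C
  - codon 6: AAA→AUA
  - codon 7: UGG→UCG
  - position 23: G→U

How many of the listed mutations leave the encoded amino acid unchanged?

2

Codon 1: UAC (Tyr) → UAU (Tyr) — synonymous.
Codon 2: AGC (Ser) → AGA (Arg) — missense.
Codon 3: CCC (Pro) → CCA (Pro) — synonymous.
Codon 5: AGC (Ser) → ACC (Thr) — missense.
Codon 6: AAA (Lys) → AUA (Ile) — missense.
Codon 7: UGG (Trp) → UCG (Ser) — missense.
Codon 8: CGG (Arg) → CUG (Leu) — missense.
Synonymous: 2 of 7.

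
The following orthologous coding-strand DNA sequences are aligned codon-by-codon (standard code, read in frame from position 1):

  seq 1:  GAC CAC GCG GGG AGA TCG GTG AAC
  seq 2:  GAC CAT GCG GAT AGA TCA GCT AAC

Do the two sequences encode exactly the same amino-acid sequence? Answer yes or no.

Codon 1: GAC Asp / GAC Asp — identical.
Codon 2: CAC His / CAT His — synonymous.
Codon 3: GCG Ala / GCG Ala — identical.
Codon 4: GGG Gly / GAT Asp — nonsynonymous.
Codon 5: AGA Arg / AGA Arg — identical.
Codon 6: TCG Ser / TCA Ser — synonymous.
Codon 7: GTG Val / GCT Ala — nonsynonymous.
Codon 8: AAC Asn / AAC Asn — identical.
Nonsynonymous differences: 2 → different protein.

no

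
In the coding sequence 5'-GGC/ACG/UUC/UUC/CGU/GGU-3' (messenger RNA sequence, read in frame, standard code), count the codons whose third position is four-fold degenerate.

Codon 1 GGC (Gly): third position 4-fold.
Codon 2 ACG (Thr): third position 4-fold.
Codon 3 UUC (Phe): third position 2-fold.
Codon 4 UUC (Phe): third position 2-fold.
Codon 5 CGU (Arg): third position 4-fold.
Codon 6 GGU (Gly): third position 4-fold.
Four-fold degenerate third positions: 4.

4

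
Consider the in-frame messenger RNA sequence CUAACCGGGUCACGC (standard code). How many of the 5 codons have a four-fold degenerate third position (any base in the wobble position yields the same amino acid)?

Codon 1 CUA (Leu): third position 4-fold.
Codon 2 ACC (Thr): third position 4-fold.
Codon 3 GGG (Gly): third position 4-fold.
Codon 4 UCA (Ser): third position 4-fold.
Codon 5 CGC (Arg): third position 4-fold.
Four-fold degenerate third positions: 5.

5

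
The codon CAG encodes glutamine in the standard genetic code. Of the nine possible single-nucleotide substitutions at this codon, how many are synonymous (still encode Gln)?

Position 1: none → 0 synonymous.
Position 2: none → 0 synonymous.
Position 3: CAA → 1 synonymous.
Total: 0 + 0 + 1 = 1.

1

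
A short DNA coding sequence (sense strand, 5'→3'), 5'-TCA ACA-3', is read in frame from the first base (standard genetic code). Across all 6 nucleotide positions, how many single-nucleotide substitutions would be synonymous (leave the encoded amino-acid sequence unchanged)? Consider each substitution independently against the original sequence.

6

Codon 1 (TCA, Ser): 3 synonymous substitutions.
Codon 2 (ACA, Thr): 3 synonymous substitutions.
Total: 3 + 3 = 6.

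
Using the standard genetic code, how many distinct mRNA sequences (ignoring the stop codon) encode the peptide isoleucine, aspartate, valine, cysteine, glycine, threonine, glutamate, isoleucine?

Ile: 3 codons.
Asp: 2 codons.
Val: 4 codons.
Cys: 2 codons.
Gly: 4 codons.
Thr: 4 codons.
Glu: 2 codons.
Ile: 3 codons.
3 × 2 × 4 × 2 × 4 × 4 × 2 × 3 = 4608.

4608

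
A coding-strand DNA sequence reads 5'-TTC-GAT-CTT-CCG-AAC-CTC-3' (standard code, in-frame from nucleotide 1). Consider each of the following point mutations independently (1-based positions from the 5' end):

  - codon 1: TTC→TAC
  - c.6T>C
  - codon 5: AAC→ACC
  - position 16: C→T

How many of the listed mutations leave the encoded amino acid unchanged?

1

Codon 1: TTC (Phe) → TAC (Tyr) — missense.
Codon 2: GAT (Asp) → GAC (Asp) — synonymous.
Codon 5: AAC (Asn) → ACC (Thr) — missense.
Codon 6: CTC (Leu) → TTC (Phe) — missense.
Synonymous: 1 of 4.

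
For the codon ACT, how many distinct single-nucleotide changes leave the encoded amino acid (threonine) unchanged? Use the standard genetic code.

Position 1: none → 0 synonymous.
Position 2: none → 0 synonymous.
Position 3: ACC, ACA, ACG → 3 synonymous.
Total: 0 + 0 + 3 = 3.

3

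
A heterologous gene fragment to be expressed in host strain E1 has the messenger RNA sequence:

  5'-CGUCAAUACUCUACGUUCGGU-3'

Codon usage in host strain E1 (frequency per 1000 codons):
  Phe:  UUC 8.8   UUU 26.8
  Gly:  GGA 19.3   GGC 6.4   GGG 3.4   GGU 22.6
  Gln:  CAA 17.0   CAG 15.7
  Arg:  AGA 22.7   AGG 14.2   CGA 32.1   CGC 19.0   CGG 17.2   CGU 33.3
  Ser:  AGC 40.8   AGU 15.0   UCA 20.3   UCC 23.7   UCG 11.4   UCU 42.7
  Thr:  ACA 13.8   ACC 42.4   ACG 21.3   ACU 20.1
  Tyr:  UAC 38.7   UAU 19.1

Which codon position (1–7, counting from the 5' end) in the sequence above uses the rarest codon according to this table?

6

Codon 1 CGU (Arg): 33.3 per 1000.
Codon 2 CAA (Gln): 17.0 per 1000.
Codon 3 UAC (Tyr): 38.7 per 1000.
Codon 4 UCU (Ser): 42.7 per 1000.
Codon 5 ACG (Thr): 21.3 per 1000.
Codon 6 UUC (Phe): 8.8 per 1000.
Codon 7 GGU (Gly): 22.6 per 1000.
Lowest frequency is 8.8 at codon 6.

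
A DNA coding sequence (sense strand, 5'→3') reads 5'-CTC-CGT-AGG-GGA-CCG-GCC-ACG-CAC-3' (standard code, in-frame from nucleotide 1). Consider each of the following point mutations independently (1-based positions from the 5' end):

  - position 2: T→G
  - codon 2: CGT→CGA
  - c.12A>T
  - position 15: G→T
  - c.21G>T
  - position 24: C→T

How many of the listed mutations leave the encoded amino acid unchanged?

Codon 1: CTC (Leu) → CGC (Arg) — missense.
Codon 2: CGT (Arg) → CGA (Arg) — synonymous.
Codon 4: GGA (Gly) → GGT (Gly) — synonymous.
Codon 5: CCG (Pro) → CCT (Pro) — synonymous.
Codon 7: ACG (Thr) → ACT (Thr) — synonymous.
Codon 8: CAC (His) → CAT (His) — synonymous.
Synonymous: 5 of 6.

5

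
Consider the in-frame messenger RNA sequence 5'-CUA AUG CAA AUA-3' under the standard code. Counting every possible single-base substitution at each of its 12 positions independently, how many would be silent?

7

Codon 1 (CUA, Leu): 4 synonymous substitutions.
Codon 2 (AUG, Met): 0 synonymous substitutions.
Codon 3 (CAA, Gln): 1 synonymous substitution.
Codon 4 (AUA, Ile): 2 synonymous substitutions.
Total: 4 + 0 + 1 + 2 = 7.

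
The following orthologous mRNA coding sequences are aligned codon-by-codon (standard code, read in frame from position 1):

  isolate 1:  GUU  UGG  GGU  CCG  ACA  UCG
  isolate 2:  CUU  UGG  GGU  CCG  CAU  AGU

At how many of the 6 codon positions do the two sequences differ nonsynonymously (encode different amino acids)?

Codon 1: GUU Val / CUU Leu — nonsynonymous.
Codon 2: UGG Trp / UGG Trp — identical.
Codon 3: GGU Gly / GGU Gly — identical.
Codon 4: CCG Pro / CCG Pro — identical.
Codon 5: ACA Thr / CAU His — nonsynonymous.
Codon 6: UCG Ser / AGU Ser — synonymous.
Nonsynonymous differences: 2.

2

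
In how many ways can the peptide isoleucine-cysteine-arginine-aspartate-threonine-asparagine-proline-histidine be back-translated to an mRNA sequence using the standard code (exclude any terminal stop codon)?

4608

Ile: 3 codons.
Cys: 2 codons.
Arg: 6 codons.
Asp: 2 codons.
Thr: 4 codons.
Asn: 2 codons.
Pro: 4 codons.
His: 2 codons.
3 × 2 × 6 × 2 × 4 × 2 × 4 × 2 = 4608.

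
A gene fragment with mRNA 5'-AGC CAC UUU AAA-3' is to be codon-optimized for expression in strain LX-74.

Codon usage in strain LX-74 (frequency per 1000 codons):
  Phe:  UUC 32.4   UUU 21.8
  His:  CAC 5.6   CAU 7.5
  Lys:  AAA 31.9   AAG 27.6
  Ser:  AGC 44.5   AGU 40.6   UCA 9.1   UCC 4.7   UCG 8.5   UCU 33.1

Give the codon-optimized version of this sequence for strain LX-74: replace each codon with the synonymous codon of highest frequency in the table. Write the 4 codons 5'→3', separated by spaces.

AGC CAU UUC AAA

Codon 1 (Ser): best is AGC at 44.5.
Codon 2 (His): best is CAU at 7.5.
Codon 3 (Phe): best is UUC at 32.4.
Codon 4 (Lys): best is AAA at 31.9.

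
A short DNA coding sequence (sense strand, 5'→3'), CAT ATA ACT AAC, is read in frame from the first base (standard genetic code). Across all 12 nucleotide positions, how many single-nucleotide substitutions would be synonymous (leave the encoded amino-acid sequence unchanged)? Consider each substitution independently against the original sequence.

Codon 1 (CAT, His): 1 synonymous substitution.
Codon 2 (ATA, Ile): 2 synonymous substitutions.
Codon 3 (ACT, Thr): 3 synonymous substitutions.
Codon 4 (AAC, Asn): 1 synonymous substitution.
Total: 1 + 2 + 3 + 1 = 7.

7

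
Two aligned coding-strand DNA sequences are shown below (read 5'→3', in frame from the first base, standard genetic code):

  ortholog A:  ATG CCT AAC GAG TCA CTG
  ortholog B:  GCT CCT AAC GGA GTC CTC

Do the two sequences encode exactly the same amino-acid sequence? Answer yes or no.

Codon 1: ATG Met / GCT Ala — nonsynonymous.
Codon 2: CCT Pro / CCT Pro — identical.
Codon 3: AAC Asn / AAC Asn — identical.
Codon 4: GAG Glu / GGA Gly — nonsynonymous.
Codon 5: TCA Ser / GTC Val — nonsynonymous.
Codon 6: CTG Leu / CTC Leu — synonymous.
Nonsynonymous differences: 3 → different protein.

no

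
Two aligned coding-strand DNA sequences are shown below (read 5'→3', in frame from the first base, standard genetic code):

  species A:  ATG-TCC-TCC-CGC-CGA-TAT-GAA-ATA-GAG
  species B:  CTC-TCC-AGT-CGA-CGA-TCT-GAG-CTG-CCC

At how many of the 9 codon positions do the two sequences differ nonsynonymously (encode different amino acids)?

Codon 1: ATG Met / CTC Leu — nonsynonymous.
Codon 2: TCC Ser / TCC Ser — identical.
Codon 3: TCC Ser / AGT Ser — synonymous.
Codon 4: CGC Arg / CGA Arg — synonymous.
Codon 5: CGA Arg / CGA Arg — identical.
Codon 6: TAT Tyr / TCT Ser — nonsynonymous.
Codon 7: GAA Glu / GAG Glu — synonymous.
Codon 8: ATA Ile / CTG Leu — nonsynonymous.
Codon 9: GAG Glu / CCC Pro — nonsynonymous.
Nonsynonymous differences: 4.

4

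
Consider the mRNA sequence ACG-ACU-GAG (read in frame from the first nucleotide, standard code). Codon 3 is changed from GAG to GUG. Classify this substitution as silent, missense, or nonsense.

missense

Position 8 falls in codon 3: GAG → Glu.
After the substitution the codon is GUG → Val.
Glu ≠ Val, so this is a missense mutation.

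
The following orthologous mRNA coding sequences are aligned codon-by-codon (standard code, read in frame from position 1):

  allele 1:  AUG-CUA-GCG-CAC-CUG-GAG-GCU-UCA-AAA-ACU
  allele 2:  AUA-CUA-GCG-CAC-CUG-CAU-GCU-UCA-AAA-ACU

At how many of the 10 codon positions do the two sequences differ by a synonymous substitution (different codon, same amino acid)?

0

Codon 1: AUG Met / AUA Ile — nonsynonymous.
Codon 2: CUA Leu / CUA Leu — identical.
Codon 3: GCG Ala / GCG Ala — identical.
Codon 4: CAC His / CAC His — identical.
Codon 5: CUG Leu / CUG Leu — identical.
Codon 6: GAG Glu / CAU His — nonsynonymous.
Codon 7: GCU Ala / GCU Ala — identical.
Codon 8: UCA Ser / UCA Ser — identical.
Codon 9: AAA Lys / AAA Lys — identical.
Codon 10: ACU Thr / ACU Thr — identical.
Synonymous differences: 0.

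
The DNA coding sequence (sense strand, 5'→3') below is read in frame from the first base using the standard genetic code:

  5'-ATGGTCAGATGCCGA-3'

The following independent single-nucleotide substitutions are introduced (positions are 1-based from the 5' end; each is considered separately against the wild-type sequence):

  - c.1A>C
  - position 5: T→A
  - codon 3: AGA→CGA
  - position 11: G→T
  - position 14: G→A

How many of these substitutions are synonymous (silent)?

1

Codon 1: ATG (Met) → CTG (Leu) — missense.
Codon 2: GTC (Val) → GAC (Asp) — missense.
Codon 3: AGA (Arg) → CGA (Arg) — synonymous.
Codon 4: TGC (Cys) → TTC (Phe) — missense.
Codon 5: CGA (Arg) → CAA (Gln) — missense.
Synonymous: 1 of 5.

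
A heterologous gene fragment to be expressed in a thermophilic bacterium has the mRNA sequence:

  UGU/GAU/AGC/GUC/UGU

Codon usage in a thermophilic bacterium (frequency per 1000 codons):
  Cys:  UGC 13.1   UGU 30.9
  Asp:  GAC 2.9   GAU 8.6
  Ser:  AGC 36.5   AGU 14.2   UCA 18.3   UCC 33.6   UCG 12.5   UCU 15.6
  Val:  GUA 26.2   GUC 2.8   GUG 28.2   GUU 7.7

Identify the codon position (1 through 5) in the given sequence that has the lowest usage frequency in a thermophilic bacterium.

Codon 1 UGU (Cys): 30.9 per 1000.
Codon 2 GAU (Asp): 8.6 per 1000.
Codon 3 AGC (Ser): 36.5 per 1000.
Codon 4 GUC (Val): 2.8 per 1000.
Codon 5 UGU (Cys): 30.9 per 1000.
Lowest frequency is 2.8 at codon 4.

4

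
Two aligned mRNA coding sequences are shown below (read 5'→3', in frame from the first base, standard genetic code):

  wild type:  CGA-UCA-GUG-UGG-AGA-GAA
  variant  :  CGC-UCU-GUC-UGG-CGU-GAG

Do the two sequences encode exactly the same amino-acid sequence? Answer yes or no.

yes

Codon 1: CGA Arg / CGC Arg — synonymous.
Codon 2: UCA Ser / UCU Ser — synonymous.
Codon 3: GUG Val / GUC Val — synonymous.
Codon 4: UGG Trp / UGG Trp — identical.
Codon 5: AGA Arg / CGU Arg — synonymous.
Codon 6: GAA Glu / GAG Glu — synonymous.
Nonsynonymous differences: 0 → same protein.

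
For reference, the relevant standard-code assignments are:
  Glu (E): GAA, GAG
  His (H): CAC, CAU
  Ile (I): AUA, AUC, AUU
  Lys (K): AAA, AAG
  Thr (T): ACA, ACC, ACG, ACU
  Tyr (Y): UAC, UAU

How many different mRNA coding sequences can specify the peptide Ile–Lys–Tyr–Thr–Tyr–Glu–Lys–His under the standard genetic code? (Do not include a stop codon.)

768

Ile: 3 codons.
Lys: 2 codons.
Tyr: 2 codons.
Thr: 4 codons.
Tyr: 2 codons.
Glu: 2 codons.
Lys: 2 codons.
His: 2 codons.
3 × 2 × 2 × 4 × 2 × 2 × 2 × 2 = 768.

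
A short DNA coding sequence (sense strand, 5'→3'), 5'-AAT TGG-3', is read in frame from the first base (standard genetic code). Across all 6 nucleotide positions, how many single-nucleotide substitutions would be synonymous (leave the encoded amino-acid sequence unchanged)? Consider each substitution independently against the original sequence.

1

Codon 1 (AAT, Asn): 1 synonymous substitution.
Codon 2 (TGG, Trp): 0 synonymous substitutions.
Total: 1 + 0 = 1.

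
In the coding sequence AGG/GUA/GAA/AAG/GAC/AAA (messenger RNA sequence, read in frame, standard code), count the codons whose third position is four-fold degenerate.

1

Codon 1 AGG (Arg): third position 2-fold.
Codon 2 GUA (Val): third position 4-fold.
Codon 3 GAA (Glu): third position 2-fold.
Codon 4 AAG (Lys): third position 2-fold.
Codon 5 GAC (Asp): third position 2-fold.
Codon 6 AAA (Lys): third position 2-fold.
Four-fold degenerate third positions: 1.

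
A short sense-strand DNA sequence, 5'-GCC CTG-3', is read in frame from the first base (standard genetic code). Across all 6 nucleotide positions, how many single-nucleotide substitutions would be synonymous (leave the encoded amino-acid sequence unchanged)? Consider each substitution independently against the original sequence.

7

Codon 1 (GCC, Ala): 3 synonymous substitutions.
Codon 2 (CTG, Leu): 4 synonymous substitutions.
Total: 3 + 4 = 7.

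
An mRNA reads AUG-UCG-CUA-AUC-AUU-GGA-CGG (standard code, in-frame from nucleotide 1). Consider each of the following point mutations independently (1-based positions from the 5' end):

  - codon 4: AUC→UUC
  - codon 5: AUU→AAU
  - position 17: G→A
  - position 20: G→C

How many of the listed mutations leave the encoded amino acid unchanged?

0

Codon 4: AUC (Ile) → UUC (Phe) — missense.
Codon 5: AUU (Ile) → AAU (Asn) — missense.
Codon 6: GGA (Gly) → GAA (Glu) — missense.
Codon 7: CGG (Arg) → CCG (Pro) — missense.
Synonymous: 0 of 4.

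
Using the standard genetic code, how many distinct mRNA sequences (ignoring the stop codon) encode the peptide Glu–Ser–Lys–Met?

Glu: 2 codons.
Ser: 6 codons.
Lys: 2 codons.
Met: 1 codon.
2 × 6 × 2 × 1 = 24.

24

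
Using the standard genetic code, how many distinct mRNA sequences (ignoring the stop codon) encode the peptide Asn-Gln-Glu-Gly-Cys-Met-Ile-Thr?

Asn: 2 codons.
Gln: 2 codons.
Glu: 2 codons.
Gly: 4 codons.
Cys: 2 codons.
Met: 1 codon.
Ile: 3 codons.
Thr: 4 codons.
2 × 2 × 2 × 4 × 2 × 1 × 3 × 4 = 768.

768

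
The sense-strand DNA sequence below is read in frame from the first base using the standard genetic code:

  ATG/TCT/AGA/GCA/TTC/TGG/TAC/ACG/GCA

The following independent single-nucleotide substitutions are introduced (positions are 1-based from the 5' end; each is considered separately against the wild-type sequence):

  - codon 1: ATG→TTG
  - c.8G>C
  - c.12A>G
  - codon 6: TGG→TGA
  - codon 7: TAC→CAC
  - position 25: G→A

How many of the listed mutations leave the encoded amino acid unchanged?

Codon 1: ATG (Met) → TTG (Leu) — missense.
Codon 3: AGA (Arg) → ACA (Thr) — missense.
Codon 4: GCA (Ala) → GCG (Ala) — synonymous.
Codon 6: TGG (Trp) → TGA (Stop) — nonsense.
Codon 7: TAC (Tyr) → CAC (His) — missense.
Codon 9: GCA (Ala) → ACA (Thr) — missense.
Synonymous: 1 of 6.

1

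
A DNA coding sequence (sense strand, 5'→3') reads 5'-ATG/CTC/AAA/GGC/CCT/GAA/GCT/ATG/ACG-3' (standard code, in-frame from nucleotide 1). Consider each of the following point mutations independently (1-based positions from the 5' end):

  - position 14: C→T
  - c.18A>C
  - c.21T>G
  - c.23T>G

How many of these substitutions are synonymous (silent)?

Codon 5: CCT (Pro) → CTT (Leu) — missense.
Codon 6: GAA (Glu) → GAC (Asp) — missense.
Codon 7: GCT (Ala) → GCG (Ala) — synonymous.
Codon 8: ATG (Met) → AGG (Arg) — missense.
Synonymous: 1 of 4.

1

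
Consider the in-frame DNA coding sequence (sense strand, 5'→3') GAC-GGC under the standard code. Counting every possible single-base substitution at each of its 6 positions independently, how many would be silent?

4

Codon 1 (GAC, Asp): 1 synonymous substitution.
Codon 2 (GGC, Gly): 3 synonymous substitutions.
Total: 1 + 3 = 4.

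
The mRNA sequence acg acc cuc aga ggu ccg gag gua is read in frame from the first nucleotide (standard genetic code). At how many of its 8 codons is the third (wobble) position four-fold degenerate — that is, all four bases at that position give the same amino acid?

6

Codon 1 ACG (Thr): third position 4-fold.
Codon 2 ACC (Thr): third position 4-fold.
Codon 3 CUC (Leu): third position 4-fold.
Codon 4 AGA (Arg): third position 2-fold.
Codon 5 GGU (Gly): third position 4-fold.
Codon 6 CCG (Pro): third position 4-fold.
Codon 7 GAG (Glu): third position 2-fold.
Codon 8 GUA (Val): third position 4-fold.
Four-fold degenerate third positions: 6.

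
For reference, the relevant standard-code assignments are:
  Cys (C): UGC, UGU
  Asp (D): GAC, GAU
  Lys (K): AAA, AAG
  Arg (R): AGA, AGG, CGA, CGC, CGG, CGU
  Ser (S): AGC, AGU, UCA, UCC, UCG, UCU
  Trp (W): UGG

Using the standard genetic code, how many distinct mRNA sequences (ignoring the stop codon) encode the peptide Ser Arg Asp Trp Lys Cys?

288

Ser: 6 codons.
Arg: 6 codons.
Asp: 2 codons.
Trp: 1 codon.
Lys: 2 codons.
Cys: 2 codons.
6 × 6 × 2 × 1 × 2 × 2 = 288.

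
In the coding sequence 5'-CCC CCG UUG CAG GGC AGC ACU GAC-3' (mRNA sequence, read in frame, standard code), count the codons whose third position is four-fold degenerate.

4

Codon 1 CCC (Pro): third position 4-fold.
Codon 2 CCG (Pro): third position 4-fold.
Codon 3 UUG (Leu): third position 2-fold.
Codon 4 CAG (Gln): third position 2-fold.
Codon 5 GGC (Gly): third position 4-fold.
Codon 6 AGC (Ser): third position 2-fold.
Codon 7 ACU (Thr): third position 4-fold.
Codon 8 GAC (Asp): third position 2-fold.
Four-fold degenerate third positions: 4.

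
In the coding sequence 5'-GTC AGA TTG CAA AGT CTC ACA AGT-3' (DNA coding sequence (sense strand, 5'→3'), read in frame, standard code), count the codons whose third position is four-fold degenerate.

Codon 1 GTC (Val): third position 4-fold.
Codon 2 AGA (Arg): third position 2-fold.
Codon 3 TTG (Leu): third position 2-fold.
Codon 4 CAA (Gln): third position 2-fold.
Codon 5 AGT (Ser): third position 2-fold.
Codon 6 CTC (Leu): third position 4-fold.
Codon 7 ACA (Thr): third position 4-fold.
Codon 8 AGT (Ser): third position 2-fold.
Four-fold degenerate third positions: 3.

3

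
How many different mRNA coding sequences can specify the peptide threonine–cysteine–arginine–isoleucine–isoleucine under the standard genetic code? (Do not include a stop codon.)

432

Thr: 4 codons.
Cys: 2 codons.
Arg: 6 codons.
Ile: 3 codons.
Ile: 3 codons.
4 × 2 × 6 × 3 × 3 = 432.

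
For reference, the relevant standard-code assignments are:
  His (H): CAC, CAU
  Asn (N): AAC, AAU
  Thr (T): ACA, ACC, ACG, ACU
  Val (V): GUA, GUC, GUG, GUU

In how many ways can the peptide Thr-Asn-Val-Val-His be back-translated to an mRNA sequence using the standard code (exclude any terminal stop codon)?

256

Thr: 4 codons.
Asn: 2 codons.
Val: 4 codons.
Val: 4 codons.
His: 2 codons.
4 × 2 × 4 × 4 × 2 = 256.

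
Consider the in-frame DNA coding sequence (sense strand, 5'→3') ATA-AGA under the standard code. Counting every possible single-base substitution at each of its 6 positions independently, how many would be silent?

4

Codon 1 (ATA, Ile): 2 synonymous substitutions.
Codon 2 (AGA, Arg): 2 synonymous substitutions.
Total: 2 + 2 = 4.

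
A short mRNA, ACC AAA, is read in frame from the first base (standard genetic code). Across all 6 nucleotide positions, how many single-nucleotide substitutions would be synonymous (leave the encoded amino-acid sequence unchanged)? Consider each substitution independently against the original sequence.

Codon 1 (ACC, Thr): 3 synonymous substitutions.
Codon 2 (AAA, Lys): 1 synonymous substitution.
Total: 3 + 1 = 4.

4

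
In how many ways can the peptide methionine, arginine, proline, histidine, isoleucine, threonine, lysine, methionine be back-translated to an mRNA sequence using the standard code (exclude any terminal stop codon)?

Met: 1 codon.
Arg: 6 codons.
Pro: 4 codons.
His: 2 codons.
Ile: 3 codons.
Thr: 4 codons.
Lys: 2 codons.
Met: 1 codon.
1 × 6 × 4 × 2 × 3 × 4 × 2 × 1 = 1152.

1152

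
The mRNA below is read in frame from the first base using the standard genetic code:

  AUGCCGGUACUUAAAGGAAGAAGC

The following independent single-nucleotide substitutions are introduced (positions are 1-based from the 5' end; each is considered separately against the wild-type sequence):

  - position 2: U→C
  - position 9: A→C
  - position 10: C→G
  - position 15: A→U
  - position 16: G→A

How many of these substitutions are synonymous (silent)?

Codon 1: AUG (Met) → ACG (Thr) — missense.
Codon 3: GUA (Val) → GUC (Val) — synonymous.
Codon 4: CUU (Leu) → GUU (Val) — missense.
Codon 5: AAA (Lys) → AAU (Asn) — missense.
Codon 6: GGA (Gly) → AGA (Arg) — missense.
Synonymous: 1 of 5.

1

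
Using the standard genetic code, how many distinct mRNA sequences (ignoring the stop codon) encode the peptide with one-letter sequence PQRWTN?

Pro: 4 codons.
Gln: 2 codons.
Arg: 6 codons.
Trp: 1 codon.
Thr: 4 codons.
Asn: 2 codons.
4 × 2 × 6 × 1 × 4 × 2 = 384.

384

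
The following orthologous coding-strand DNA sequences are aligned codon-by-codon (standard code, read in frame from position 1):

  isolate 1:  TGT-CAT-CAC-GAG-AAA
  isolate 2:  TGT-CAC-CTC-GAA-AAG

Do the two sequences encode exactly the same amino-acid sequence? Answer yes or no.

Codon 1: TGT Cys / TGT Cys — identical.
Codon 2: CAT His / CAC His — synonymous.
Codon 3: CAC His / CTC Leu — nonsynonymous.
Codon 4: GAG Glu / GAA Glu — synonymous.
Codon 5: AAA Lys / AAG Lys — synonymous.
Nonsynonymous differences: 1 → different protein.

no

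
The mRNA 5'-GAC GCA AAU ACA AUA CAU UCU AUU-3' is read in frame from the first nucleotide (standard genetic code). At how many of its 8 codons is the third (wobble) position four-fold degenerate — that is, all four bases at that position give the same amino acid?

Codon 1 GAC (Asp): third position 2-fold.
Codon 2 GCA (Ala): third position 4-fold.
Codon 3 AAU (Asn): third position 2-fold.
Codon 4 ACA (Thr): third position 4-fold.
Codon 5 AUA (Ile): third position 3-fold.
Codon 6 CAU (His): third position 2-fold.
Codon 7 UCU (Ser): third position 4-fold.
Codon 8 AUU (Ile): third position 3-fold.
Four-fold degenerate third positions: 3.

3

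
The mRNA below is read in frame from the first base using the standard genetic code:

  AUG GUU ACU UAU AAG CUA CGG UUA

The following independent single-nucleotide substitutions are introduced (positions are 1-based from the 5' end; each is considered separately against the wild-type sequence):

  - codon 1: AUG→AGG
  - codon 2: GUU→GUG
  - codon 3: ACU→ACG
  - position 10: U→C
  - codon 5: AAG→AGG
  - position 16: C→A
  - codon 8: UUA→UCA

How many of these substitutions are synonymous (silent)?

2

Codon 1: AUG (Met) → AGG (Arg) — missense.
Codon 2: GUU (Val) → GUG (Val) — synonymous.
Codon 3: ACU (Thr) → ACG (Thr) — synonymous.
Codon 4: UAU (Tyr) → CAU (His) — missense.
Codon 5: AAG (Lys) → AGG (Arg) — missense.
Codon 6: CUA (Leu) → AUA (Ile) — missense.
Codon 8: UUA (Leu) → UCA (Ser) — missense.
Synonymous: 2 of 7.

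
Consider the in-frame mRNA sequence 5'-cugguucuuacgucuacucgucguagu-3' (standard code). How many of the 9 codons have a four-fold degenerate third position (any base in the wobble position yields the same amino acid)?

8

Codon 1 CUG (Leu): third position 4-fold.
Codon 2 GUU (Val): third position 4-fold.
Codon 3 CUU (Leu): third position 4-fold.
Codon 4 ACG (Thr): third position 4-fold.
Codon 5 UCU (Ser): third position 4-fold.
Codon 6 ACU (Thr): third position 4-fold.
Codon 7 CGU (Arg): third position 4-fold.
Codon 8 CGU (Arg): third position 4-fold.
Codon 9 AGU (Ser): third position 2-fold.
Four-fold degenerate third positions: 8.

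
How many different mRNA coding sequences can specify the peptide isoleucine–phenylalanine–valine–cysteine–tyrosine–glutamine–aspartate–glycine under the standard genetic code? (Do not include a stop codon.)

Ile: 3 codons.
Phe: 2 codons.
Val: 4 codons.
Cys: 2 codons.
Tyr: 2 codons.
Gln: 2 codons.
Asp: 2 codons.
Gly: 4 codons.
3 × 2 × 4 × 2 × 2 × 2 × 2 × 4 = 1536.

1536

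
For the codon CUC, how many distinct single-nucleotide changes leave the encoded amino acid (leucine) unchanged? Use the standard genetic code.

3

Position 1: none → 0 synonymous.
Position 2: none → 0 synonymous.
Position 3: CUU, CUA, CUG → 3 synonymous.
Total: 0 + 0 + 3 = 3.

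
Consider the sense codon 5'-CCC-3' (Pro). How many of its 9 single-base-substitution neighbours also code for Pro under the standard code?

Position 1: none → 0 synonymous.
Position 2: none → 0 synonymous.
Position 3: CCU, CCA, CCG → 3 synonymous.
Total: 0 + 0 + 3 = 3.

3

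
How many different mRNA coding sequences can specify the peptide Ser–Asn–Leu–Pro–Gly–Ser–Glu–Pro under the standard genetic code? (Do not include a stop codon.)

Ser: 6 codons.
Asn: 2 codons.
Leu: 6 codons.
Pro: 4 codons.
Gly: 4 codons.
Ser: 6 codons.
Glu: 2 codons.
Pro: 4 codons.
6 × 2 × 6 × 4 × 4 × 6 × 2 × 4 = 55296.

55296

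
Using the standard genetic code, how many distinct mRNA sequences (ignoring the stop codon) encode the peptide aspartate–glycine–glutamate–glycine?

Asp: 2 codons.
Gly: 4 codons.
Glu: 2 codons.
Gly: 4 codons.
2 × 4 × 2 × 4 = 64.

64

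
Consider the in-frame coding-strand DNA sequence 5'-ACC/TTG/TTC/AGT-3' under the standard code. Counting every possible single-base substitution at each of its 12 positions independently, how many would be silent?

Codon 1 (ACC, Thr): 3 synonymous substitutions.
Codon 2 (TTG, Leu): 2 synonymous substitutions.
Codon 3 (TTC, Phe): 1 synonymous substitution.
Codon 4 (AGT, Ser): 1 synonymous substitution.
Total: 3 + 2 + 1 + 1 = 7.

7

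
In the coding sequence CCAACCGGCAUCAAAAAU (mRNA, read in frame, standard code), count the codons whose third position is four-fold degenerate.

Codon 1 CCA (Pro): third position 4-fold.
Codon 2 ACC (Thr): third position 4-fold.
Codon 3 GGC (Gly): third position 4-fold.
Codon 4 AUC (Ile): third position 3-fold.
Codon 5 AAA (Lys): third position 2-fold.
Codon 6 AAU (Asn): third position 2-fold.
Four-fold degenerate third positions: 3.

3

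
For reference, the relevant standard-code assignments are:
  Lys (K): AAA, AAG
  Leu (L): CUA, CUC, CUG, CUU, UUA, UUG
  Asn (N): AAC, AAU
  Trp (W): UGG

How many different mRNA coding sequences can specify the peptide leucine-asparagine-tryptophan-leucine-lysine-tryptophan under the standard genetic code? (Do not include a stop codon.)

Leu: 6 codons.
Asn: 2 codons.
Trp: 1 codon.
Leu: 6 codons.
Lys: 2 codons.
Trp: 1 codon.
6 × 2 × 1 × 6 × 2 × 1 = 144.

144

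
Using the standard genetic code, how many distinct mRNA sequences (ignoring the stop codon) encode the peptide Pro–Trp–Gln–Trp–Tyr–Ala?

64

Pro: 4 codons.
Trp: 1 codon.
Gln: 2 codons.
Trp: 1 codon.
Tyr: 2 codons.
Ala: 4 codons.
4 × 1 × 2 × 1 × 2 × 4 = 64.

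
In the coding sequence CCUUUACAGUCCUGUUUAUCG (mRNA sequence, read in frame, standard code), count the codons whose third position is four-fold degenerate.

Codon 1 CCU (Pro): third position 4-fold.
Codon 2 UUA (Leu): third position 2-fold.
Codon 3 CAG (Gln): third position 2-fold.
Codon 4 UCC (Ser): third position 4-fold.
Codon 5 UGU (Cys): third position 2-fold.
Codon 6 UUA (Leu): third position 2-fold.
Codon 7 UCG (Ser): third position 4-fold.
Four-fold degenerate third positions: 3.

3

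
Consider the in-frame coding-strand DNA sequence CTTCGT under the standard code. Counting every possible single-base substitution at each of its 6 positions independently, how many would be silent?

6

Codon 1 (CTT, Leu): 3 synonymous substitutions.
Codon 2 (CGT, Arg): 3 synonymous substitutions.
Total: 3 + 3 = 6.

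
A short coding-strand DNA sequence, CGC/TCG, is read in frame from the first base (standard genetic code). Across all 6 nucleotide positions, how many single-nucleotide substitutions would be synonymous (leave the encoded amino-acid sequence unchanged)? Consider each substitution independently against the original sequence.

6

Codon 1 (CGC, Arg): 3 synonymous substitutions.
Codon 2 (TCG, Ser): 3 synonymous substitutions.
Total: 3 + 3 = 6.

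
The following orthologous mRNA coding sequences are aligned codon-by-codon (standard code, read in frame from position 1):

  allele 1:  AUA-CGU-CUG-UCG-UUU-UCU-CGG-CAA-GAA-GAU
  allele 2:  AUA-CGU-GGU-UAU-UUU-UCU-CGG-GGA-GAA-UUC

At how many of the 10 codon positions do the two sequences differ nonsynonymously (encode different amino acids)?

Codon 1: AUA Ile / AUA Ile — identical.
Codon 2: CGU Arg / CGU Arg — identical.
Codon 3: CUG Leu / GGU Gly — nonsynonymous.
Codon 4: UCG Ser / UAU Tyr — nonsynonymous.
Codon 5: UUU Phe / UUU Phe — identical.
Codon 6: UCU Ser / UCU Ser — identical.
Codon 7: CGG Arg / CGG Arg — identical.
Codon 8: CAA Gln / GGA Gly — nonsynonymous.
Codon 9: GAA Glu / GAA Glu — identical.
Codon 10: GAU Asp / UUC Phe — nonsynonymous.
Nonsynonymous differences: 4.

4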